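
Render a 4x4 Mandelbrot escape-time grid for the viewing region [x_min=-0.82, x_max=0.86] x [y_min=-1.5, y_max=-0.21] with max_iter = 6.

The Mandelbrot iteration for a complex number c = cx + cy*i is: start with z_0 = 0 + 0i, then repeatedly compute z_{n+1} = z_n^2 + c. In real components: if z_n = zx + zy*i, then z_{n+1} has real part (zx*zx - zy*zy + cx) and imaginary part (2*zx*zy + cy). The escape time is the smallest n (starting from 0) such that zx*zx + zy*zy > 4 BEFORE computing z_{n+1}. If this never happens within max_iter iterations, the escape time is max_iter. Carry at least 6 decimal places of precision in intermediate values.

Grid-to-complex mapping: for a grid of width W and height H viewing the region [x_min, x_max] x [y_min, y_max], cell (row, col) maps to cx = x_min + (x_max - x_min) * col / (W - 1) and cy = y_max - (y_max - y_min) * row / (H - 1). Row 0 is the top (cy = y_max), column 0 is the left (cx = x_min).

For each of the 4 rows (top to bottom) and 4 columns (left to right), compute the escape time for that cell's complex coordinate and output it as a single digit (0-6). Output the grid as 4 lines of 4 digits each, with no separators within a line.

(row=0, col=0): c = -0.8200 + -0.2100i → escape time 6
(row=0, col=1): c = -0.2600 + -0.2100i → escape time 6
(row=0, col=2): c = 0.3000 + -0.2100i → escape time 6
(row=0, col=3): c = 0.8600 + -0.2100i → escape time 3
(row=1, col=0): c = -0.8200 + -0.6400i → escape time 5
(row=1, col=1): c = -0.2600 + -0.6400i → escape time 6
(row=1, col=2): c = 0.3000 + -0.6400i → escape time 6
(row=1, col=3): c = 0.8600 + -0.6400i → escape time 2
(row=2, col=0): c = -0.8200 + -1.0700i → escape time 3
(row=2, col=1): c = -0.2600 + -1.0700i → escape time 5
(row=2, col=2): c = 0.3000 + -1.0700i → escape time 3
(row=2, col=3): c = 0.8600 + -1.0700i → escape time 2
(row=3, col=0): c = -0.8200 + -1.5000i → escape time 2
(row=3, col=1): c = -0.2600 + -1.5000i → escape time 2
(row=3, col=2): c = 0.3000 + -1.5000i → escape time 2
(row=3, col=3): c = 0.8600 + -1.5000i → escape time 2

Answer: 6663
5662
3532
2222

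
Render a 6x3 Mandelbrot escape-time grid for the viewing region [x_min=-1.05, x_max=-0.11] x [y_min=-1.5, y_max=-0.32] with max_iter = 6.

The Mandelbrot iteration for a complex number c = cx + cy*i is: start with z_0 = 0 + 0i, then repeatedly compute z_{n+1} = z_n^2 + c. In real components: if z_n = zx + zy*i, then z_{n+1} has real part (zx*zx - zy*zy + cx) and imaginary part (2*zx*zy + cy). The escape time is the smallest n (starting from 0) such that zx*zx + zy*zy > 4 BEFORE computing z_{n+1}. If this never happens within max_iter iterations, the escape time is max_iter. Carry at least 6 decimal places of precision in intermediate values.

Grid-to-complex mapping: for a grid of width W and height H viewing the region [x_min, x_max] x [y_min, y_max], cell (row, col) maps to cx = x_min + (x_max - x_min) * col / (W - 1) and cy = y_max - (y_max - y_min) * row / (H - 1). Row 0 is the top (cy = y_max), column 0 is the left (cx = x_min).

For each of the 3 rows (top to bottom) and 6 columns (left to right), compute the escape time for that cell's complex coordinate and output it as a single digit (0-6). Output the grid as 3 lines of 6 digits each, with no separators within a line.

Answer: 666666
334466
222222

Derivation:
(row=0, col=0): c = -1.0500 + -0.3200i → escape time 6
(row=0, col=1): c = -0.8620 + -0.3200i → escape time 6
(row=0, col=2): c = -0.6740 + -0.3200i → escape time 6
(row=0, col=3): c = -0.4860 + -0.3200i → escape time 6
(row=0, col=4): c = -0.2980 + -0.3200i → escape time 6
(row=0, col=5): c = -0.1100 + -0.3200i → escape time 6
(row=1, col=0): c = -1.0500 + -0.9100i → escape time 3
(row=1, col=1): c = -0.8620 + -0.9100i → escape time 3
(row=1, col=2): c = -0.6740 + -0.9100i → escape time 4
(row=1, col=3): c = -0.4860 + -0.9100i → escape time 4
(row=1, col=4): c = -0.2980 + -0.9100i → escape time 6
(row=1, col=5): c = -0.1100 + -0.9100i → escape time 6
(row=2, col=0): c = -1.0500 + -1.5000i → escape time 2
(row=2, col=1): c = -0.8620 + -1.5000i → escape time 2
(row=2, col=2): c = -0.6740 + -1.5000i → escape time 2
(row=2, col=3): c = -0.4860 + -1.5000i → escape time 2
(row=2, col=4): c = -0.2980 + -1.5000i → escape time 2
(row=2, col=5): c = -0.1100 + -1.5000i → escape time 2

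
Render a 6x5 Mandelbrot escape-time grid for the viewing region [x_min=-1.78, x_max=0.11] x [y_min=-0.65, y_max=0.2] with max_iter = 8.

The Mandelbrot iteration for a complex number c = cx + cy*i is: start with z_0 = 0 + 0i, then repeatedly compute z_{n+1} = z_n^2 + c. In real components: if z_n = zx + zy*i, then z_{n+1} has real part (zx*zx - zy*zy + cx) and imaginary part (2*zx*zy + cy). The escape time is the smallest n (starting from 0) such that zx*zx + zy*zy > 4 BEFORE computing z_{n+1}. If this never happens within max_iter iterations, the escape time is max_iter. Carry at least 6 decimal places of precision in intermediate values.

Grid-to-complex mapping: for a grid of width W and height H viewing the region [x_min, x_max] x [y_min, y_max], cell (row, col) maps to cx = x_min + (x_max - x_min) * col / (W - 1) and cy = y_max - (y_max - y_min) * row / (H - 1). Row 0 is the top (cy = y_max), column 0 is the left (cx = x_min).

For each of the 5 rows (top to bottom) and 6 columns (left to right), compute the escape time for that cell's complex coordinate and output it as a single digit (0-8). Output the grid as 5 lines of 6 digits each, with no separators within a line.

Answer: 468888
888888
468888
345888
334788

Derivation:
(row=0, col=0): c = -1.7800 + 0.2000i → escape time 4
(row=0, col=1): c = -1.4020 + 0.2000i → escape time 6
(row=0, col=2): c = -1.0240 + 0.2000i → escape time 8
(row=0, col=3): c = -0.6460 + 0.2000i → escape time 8
(row=0, col=4): c = -0.2680 + 0.2000i → escape time 8
(row=0, col=5): c = 0.1100 + 0.2000i → escape time 8
(row=1, col=0): c = -1.7800 + -0.0125i → escape time 8
(row=1, col=1): c = -1.4020 + -0.0125i → escape time 8
(row=1, col=2): c = -1.0240 + -0.0125i → escape time 8
(row=1, col=3): c = -0.6460 + -0.0125i → escape time 8
(row=1, col=4): c = -0.2680 + -0.0125i → escape time 8
(row=1, col=5): c = 0.1100 + -0.0125i → escape time 8
(row=2, col=0): c = -1.7800 + -0.2250i → escape time 4
(row=2, col=1): c = -1.4020 + -0.2250i → escape time 6
(row=2, col=2): c = -1.0240 + -0.2250i → escape time 8
(row=2, col=3): c = -0.6460 + -0.2250i → escape time 8
(row=2, col=4): c = -0.2680 + -0.2250i → escape time 8
(row=2, col=5): c = 0.1100 + -0.2250i → escape time 8
(row=3, col=0): c = -1.7800 + -0.4375i → escape time 3
(row=3, col=1): c = -1.4020 + -0.4375i → escape time 4
(row=3, col=2): c = -1.0240 + -0.4375i → escape time 5
(row=3, col=3): c = -0.6460 + -0.4375i → escape time 8
(row=3, col=4): c = -0.2680 + -0.4375i → escape time 8
(row=3, col=5): c = 0.1100 + -0.4375i → escape time 8
(row=4, col=0): c = -1.7800 + -0.6500i → escape time 3
(row=4, col=1): c = -1.4020 + -0.6500i → escape time 3
(row=4, col=2): c = -1.0240 + -0.6500i → escape time 4
(row=4, col=3): c = -0.6460 + -0.6500i → escape time 7
(row=4, col=4): c = -0.2680 + -0.6500i → escape time 8
(row=4, col=5): c = 0.1100 + -0.6500i → escape time 8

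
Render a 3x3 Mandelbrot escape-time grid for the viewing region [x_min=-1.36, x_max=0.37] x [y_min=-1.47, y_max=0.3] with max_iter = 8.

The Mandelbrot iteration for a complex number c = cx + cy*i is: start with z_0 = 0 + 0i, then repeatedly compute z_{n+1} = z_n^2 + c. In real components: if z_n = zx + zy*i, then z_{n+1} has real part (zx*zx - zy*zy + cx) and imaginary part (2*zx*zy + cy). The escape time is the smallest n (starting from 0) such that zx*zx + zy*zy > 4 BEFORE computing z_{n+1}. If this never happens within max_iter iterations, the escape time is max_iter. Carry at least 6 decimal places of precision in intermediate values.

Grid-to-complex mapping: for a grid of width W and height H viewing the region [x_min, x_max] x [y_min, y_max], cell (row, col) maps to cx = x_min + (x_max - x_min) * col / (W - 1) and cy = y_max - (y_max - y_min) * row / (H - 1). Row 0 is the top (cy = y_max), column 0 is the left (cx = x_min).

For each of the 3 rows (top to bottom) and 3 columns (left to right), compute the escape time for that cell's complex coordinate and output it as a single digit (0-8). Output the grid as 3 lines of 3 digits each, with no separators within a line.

(row=0, col=0): c = -1.3600 + 0.3000i → escape time 6
(row=0, col=1): c = -0.4950 + 0.3000i → escape time 8
(row=0, col=2): c = 0.3700 + 0.3000i → escape time 8
(row=1, col=0): c = -1.3600 + -0.5850i → escape time 3
(row=1, col=1): c = -0.4950 + -0.5850i → escape time 8
(row=1, col=2): c = 0.3700 + -0.5850i → escape time 8
(row=2, col=0): c = -1.3600 + -1.4700i → escape time 1
(row=2, col=1): c = -0.4950 + -1.4700i → escape time 2
(row=2, col=2): c = 0.3700 + -1.4700i → escape time 2

Answer: 688
388
122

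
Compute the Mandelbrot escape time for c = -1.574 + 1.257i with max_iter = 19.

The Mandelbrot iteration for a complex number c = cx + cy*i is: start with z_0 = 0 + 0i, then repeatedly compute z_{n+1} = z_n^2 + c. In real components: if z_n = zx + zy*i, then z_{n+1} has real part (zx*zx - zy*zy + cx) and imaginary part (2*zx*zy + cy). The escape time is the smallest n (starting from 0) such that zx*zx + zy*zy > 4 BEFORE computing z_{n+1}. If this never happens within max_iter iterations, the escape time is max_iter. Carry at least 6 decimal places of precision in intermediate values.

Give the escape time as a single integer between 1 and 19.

z_0 = 0 + 0i, c = -1.5740 + 1.2570i
Iter 1: z = -1.5740 + 1.2570i, |z|^2 = 4.0575
Escaped at iteration 1

Answer: 1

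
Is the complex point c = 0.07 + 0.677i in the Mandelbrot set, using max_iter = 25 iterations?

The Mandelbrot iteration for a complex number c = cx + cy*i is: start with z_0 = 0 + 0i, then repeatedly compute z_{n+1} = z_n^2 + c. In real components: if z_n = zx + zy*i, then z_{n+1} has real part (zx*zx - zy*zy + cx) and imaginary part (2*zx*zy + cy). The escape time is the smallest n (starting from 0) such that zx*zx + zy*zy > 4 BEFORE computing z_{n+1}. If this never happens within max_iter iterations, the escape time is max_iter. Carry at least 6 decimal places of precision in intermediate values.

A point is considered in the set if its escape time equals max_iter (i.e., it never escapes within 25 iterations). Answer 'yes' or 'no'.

z_0 = 0 + 0i, c = 0.0700 + 0.6770i
Iter 1: z = 0.0700 + 0.6770i, |z|^2 = 0.4632
Iter 2: z = -0.3834 + 0.7718i, |z|^2 = 0.7427
Iter 3: z = -0.3786 + 0.0852i, |z|^2 = 0.1506
Iter 4: z = 0.2061 + 0.6125i, |z|^2 = 0.4177
Iter 5: z = -0.2627 + 0.9295i, |z|^2 = 0.9330
Iter 6: z = -0.7249 + 0.1887i, |z|^2 = 0.5611
Iter 7: z = 0.5599 + 0.4035i, |z|^2 = 0.4763
Iter 8: z = 0.2207 + 1.1288i, |z|^2 = 1.3230
Iter 9: z = -1.1556 + 1.1754i, |z|^2 = 2.7169
Iter 10: z = 0.0238 + -2.0395i, |z|^2 = 4.1600
Escaped at iteration 10

Answer: no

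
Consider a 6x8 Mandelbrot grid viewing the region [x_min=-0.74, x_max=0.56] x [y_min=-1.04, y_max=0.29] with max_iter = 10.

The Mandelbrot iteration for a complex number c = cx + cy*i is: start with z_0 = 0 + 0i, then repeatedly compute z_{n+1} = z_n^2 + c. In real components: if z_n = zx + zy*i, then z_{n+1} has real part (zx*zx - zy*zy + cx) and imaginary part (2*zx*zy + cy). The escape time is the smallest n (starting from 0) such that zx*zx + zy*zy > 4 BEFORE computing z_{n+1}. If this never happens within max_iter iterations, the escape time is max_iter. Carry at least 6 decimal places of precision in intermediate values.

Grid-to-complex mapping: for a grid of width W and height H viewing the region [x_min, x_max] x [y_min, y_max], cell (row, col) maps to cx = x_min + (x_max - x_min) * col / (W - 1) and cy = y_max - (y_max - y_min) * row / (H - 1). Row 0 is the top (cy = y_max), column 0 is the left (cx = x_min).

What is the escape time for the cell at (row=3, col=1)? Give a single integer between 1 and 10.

Answer: 10

Derivation:
z_0 = 0 + 0i, c = -0.4800 + -0.2800i
Iter 1: z = -0.4800 + -0.2800i, |z|^2 = 0.3088
Iter 2: z = -0.3280 + -0.0112i, |z|^2 = 0.1077
Iter 3: z = -0.3725 + -0.2727i, |z|^2 = 0.2131
Iter 4: z = -0.4156 + -0.0769i, |z|^2 = 0.1786
Iter 5: z = -0.3132 + -0.2161i, |z|^2 = 0.1448
Iter 6: z = -0.4286 + -0.1446i, |z|^2 = 0.2046
Iter 7: z = -0.3172 + -0.1560i, |z|^2 = 0.1250
Iter 8: z = -0.4037 + -0.1810i, |z|^2 = 0.1958
Iter 9: z = -0.3498 + -0.1338i, |z|^2 = 0.1403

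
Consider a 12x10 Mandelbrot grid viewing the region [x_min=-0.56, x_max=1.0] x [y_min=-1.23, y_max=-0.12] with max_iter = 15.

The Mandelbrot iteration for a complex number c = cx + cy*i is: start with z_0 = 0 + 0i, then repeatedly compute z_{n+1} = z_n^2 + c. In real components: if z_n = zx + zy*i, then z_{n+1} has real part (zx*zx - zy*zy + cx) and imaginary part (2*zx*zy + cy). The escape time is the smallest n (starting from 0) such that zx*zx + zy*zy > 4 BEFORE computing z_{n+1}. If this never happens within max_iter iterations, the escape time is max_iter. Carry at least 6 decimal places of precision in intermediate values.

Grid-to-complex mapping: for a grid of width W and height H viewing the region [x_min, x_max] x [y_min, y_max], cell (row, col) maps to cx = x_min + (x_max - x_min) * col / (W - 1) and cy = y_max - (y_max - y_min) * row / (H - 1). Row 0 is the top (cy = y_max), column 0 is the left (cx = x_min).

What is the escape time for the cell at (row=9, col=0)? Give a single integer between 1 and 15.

z_0 = 0 + 0i, c = -0.5600 + -1.2300i
Iter 1: z = -0.5600 + -1.2300i, |z|^2 = 1.8265
Iter 2: z = -1.7593 + 0.1476i, |z|^2 = 3.1169
Iter 3: z = 2.5134 + -1.7493i, |z|^2 = 9.3771
Escaped at iteration 3

Answer: 3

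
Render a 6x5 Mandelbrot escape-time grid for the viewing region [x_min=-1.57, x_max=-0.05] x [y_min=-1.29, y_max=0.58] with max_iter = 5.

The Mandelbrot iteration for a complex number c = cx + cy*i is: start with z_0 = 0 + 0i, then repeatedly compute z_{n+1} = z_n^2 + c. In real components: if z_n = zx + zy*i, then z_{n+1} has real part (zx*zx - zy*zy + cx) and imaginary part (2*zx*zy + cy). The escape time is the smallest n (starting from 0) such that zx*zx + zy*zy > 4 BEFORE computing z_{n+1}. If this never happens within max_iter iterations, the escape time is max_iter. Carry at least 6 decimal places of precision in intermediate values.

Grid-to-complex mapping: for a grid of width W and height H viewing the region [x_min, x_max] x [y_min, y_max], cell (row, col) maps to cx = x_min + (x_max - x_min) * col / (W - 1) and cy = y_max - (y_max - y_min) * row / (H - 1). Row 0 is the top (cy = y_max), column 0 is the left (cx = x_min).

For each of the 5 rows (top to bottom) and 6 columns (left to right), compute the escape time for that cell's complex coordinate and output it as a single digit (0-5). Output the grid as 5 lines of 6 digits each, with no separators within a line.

Answer: 335555
555555
455555
333455
122332

Derivation:
(row=0, col=0): c = -1.5700 + 0.5800i → escape time 3
(row=0, col=1): c = -1.2660 + 0.5800i → escape time 3
(row=0, col=2): c = -0.9620 + 0.5800i → escape time 5
(row=0, col=3): c = -0.6580 + 0.5800i → escape time 5
(row=0, col=4): c = -0.3540 + 0.5800i → escape time 5
(row=0, col=5): c = -0.0500 + 0.5800i → escape time 5
(row=1, col=0): c = -1.5700 + 0.1125i → escape time 5
(row=1, col=1): c = -1.2660 + 0.1125i → escape time 5
(row=1, col=2): c = -0.9620 + 0.1125i → escape time 5
(row=1, col=3): c = -0.6580 + 0.1125i → escape time 5
(row=1, col=4): c = -0.3540 + 0.1125i → escape time 5
(row=1, col=5): c = -0.0500 + 0.1125i → escape time 5
(row=2, col=0): c = -1.5700 + -0.3550i → escape time 4
(row=2, col=1): c = -1.2660 + -0.3550i → escape time 5
(row=2, col=2): c = -0.9620 + -0.3550i → escape time 5
(row=2, col=3): c = -0.6580 + -0.3550i → escape time 5
(row=2, col=4): c = -0.3540 + -0.3550i → escape time 5
(row=2, col=5): c = -0.0500 + -0.3550i → escape time 5
(row=3, col=0): c = -1.5700 + -0.8225i → escape time 3
(row=3, col=1): c = -1.2660 + -0.8225i → escape time 3
(row=3, col=2): c = -0.9620 + -0.8225i → escape time 3
(row=3, col=3): c = -0.6580 + -0.8225i → escape time 4
(row=3, col=4): c = -0.3540 + -0.8225i → escape time 5
(row=3, col=5): c = -0.0500 + -0.8225i → escape time 5
(row=4, col=0): c = -1.5700 + -1.2900i → escape time 1
(row=4, col=1): c = -1.2660 + -1.2900i → escape time 2
(row=4, col=2): c = -0.9620 + -1.2900i → escape time 2
(row=4, col=3): c = -0.6580 + -1.2900i → escape time 3
(row=4, col=4): c = -0.3540 + -1.2900i → escape time 3
(row=4, col=5): c = -0.0500 + -1.2900i → escape time 2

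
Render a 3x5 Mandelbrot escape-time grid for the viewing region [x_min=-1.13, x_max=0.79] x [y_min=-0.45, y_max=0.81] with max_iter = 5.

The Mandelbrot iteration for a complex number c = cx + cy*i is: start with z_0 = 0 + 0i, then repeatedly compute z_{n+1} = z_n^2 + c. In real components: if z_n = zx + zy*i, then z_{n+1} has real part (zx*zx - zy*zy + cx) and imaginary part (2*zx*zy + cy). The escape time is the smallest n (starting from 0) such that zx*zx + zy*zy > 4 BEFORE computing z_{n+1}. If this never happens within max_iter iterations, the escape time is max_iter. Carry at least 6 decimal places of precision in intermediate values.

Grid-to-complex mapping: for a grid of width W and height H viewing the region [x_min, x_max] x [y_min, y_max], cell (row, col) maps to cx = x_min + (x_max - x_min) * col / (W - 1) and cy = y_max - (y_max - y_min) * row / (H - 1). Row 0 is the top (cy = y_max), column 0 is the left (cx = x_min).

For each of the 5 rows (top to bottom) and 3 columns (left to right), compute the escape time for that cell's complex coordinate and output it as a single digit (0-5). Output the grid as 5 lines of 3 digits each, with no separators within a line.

Answer: 352
553
553
553
553

Derivation:
(row=0, col=0): c = -1.1300 + 0.8100i → escape time 3
(row=0, col=1): c = -0.1700 + 0.8100i → escape time 5
(row=0, col=2): c = 0.7900 + 0.8100i → escape time 2
(row=1, col=0): c = -1.1300 + 0.4950i → escape time 5
(row=1, col=1): c = -0.1700 + 0.4950i → escape time 5
(row=1, col=2): c = 0.7900 + 0.4950i → escape time 3
(row=2, col=0): c = -1.1300 + 0.1800i → escape time 5
(row=2, col=1): c = -0.1700 + 0.1800i → escape time 5
(row=2, col=2): c = 0.7900 + 0.1800i → escape time 3
(row=3, col=0): c = -1.1300 + -0.1350i → escape time 5
(row=3, col=1): c = -0.1700 + -0.1350i → escape time 5
(row=3, col=2): c = 0.7900 + -0.1350i → escape time 3
(row=4, col=0): c = -1.1300 + -0.4500i → escape time 5
(row=4, col=1): c = -0.1700 + -0.4500i → escape time 5
(row=4, col=2): c = 0.7900 + -0.4500i → escape time 3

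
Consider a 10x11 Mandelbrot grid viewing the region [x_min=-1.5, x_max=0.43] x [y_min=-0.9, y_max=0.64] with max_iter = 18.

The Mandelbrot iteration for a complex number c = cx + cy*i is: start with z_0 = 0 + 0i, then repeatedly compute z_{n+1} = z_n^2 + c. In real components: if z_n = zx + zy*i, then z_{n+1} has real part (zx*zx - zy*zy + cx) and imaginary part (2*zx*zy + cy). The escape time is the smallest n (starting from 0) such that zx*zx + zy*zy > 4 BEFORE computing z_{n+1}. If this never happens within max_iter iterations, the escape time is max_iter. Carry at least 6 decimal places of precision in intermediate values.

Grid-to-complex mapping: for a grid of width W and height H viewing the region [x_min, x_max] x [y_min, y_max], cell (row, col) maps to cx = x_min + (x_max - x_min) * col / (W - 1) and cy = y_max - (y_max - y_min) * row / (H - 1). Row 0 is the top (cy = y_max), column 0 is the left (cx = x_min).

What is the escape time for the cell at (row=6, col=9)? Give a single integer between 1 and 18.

Answer: 9

Derivation:
z_0 = 0 + 0i, c = 0.4300 + -0.2840i
Iter 1: z = 0.4300 + -0.2840i, |z|^2 = 0.2656
Iter 2: z = 0.5342 + -0.5282i, |z|^2 = 0.5645
Iter 3: z = 0.4364 + -0.8484i, |z|^2 = 0.9102
Iter 4: z = -0.0994 + -1.0245i, |z|^2 = 1.0594
Iter 5: z = -0.6096 + -0.0804i, |z|^2 = 0.3781
Iter 6: z = 0.7952 + -0.1860i, |z|^2 = 0.6670
Iter 7: z = 1.0278 + -0.5798i, |z|^2 = 1.3925
Iter 8: z = 1.1501 + -1.4759i, |z|^2 = 3.5009
Iter 9: z = -0.4255 + -3.6788i, |z|^2 = 13.7143
Escaped at iteration 9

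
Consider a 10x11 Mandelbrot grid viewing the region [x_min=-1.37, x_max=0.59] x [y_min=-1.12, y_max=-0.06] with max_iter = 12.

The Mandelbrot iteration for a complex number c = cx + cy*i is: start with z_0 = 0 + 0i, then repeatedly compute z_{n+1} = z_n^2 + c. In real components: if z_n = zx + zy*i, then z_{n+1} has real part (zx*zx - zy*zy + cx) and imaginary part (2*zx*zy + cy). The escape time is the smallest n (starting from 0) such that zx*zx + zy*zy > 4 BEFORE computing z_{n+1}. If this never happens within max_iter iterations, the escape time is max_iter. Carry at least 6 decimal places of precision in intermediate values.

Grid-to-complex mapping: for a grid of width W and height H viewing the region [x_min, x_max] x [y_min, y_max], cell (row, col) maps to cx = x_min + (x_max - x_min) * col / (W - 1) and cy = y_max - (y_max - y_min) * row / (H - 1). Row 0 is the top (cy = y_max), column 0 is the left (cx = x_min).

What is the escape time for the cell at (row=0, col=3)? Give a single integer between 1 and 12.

z_0 = 0 + 0i, c = -0.7167 + -0.0600i
Iter 1: z = -0.7167 + -0.0600i, |z|^2 = 0.5172
Iter 2: z = -0.2067 + 0.0260i, |z|^2 = 0.0434
Iter 3: z = -0.6746 + -0.0707i, |z|^2 = 0.4601
Iter 4: z = -0.2665 + 0.0355i, |z|^2 = 0.0723
Iter 5: z = -0.6469 + -0.0789i, |z|^2 = 0.4247
Iter 6: z = -0.3044 + 0.0421i, |z|^2 = 0.0945
Iter 7: z = -0.6258 + -0.0856i, |z|^2 = 0.3989
Iter 8: z = -0.3324 + 0.0472i, |z|^2 = 0.1127
Iter 9: z = -0.6084 + -0.0914i, |z|^2 = 0.3785
Iter 10: z = -0.3549 + 0.0512i, |z|^2 = 0.1286
Iter 11: z = -0.5933 + -0.0963i, |z|^2 = 0.3613

Answer: 12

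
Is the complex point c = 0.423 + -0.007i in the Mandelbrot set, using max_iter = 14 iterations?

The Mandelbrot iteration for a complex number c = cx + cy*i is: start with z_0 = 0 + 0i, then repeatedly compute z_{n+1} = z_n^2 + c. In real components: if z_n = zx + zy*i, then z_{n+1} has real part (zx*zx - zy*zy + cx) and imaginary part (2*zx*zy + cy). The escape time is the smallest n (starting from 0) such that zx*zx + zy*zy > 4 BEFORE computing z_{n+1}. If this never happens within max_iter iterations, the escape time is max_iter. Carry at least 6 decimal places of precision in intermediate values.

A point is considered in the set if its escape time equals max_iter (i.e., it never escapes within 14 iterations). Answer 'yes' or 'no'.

Answer: no

Derivation:
z_0 = 0 + 0i, c = 0.4230 + -0.0070i
Iter 1: z = 0.4230 + -0.0070i, |z|^2 = 0.1790
Iter 2: z = 0.6019 + -0.0129i, |z|^2 = 0.3624
Iter 3: z = 0.7851 + -0.0226i, |z|^2 = 0.6169
Iter 4: z = 1.0389 + -0.0424i, |z|^2 = 1.0810
Iter 5: z = 1.5004 + -0.0951i, |z|^2 = 2.2604
Iter 6: z = 2.6653 + -0.2925i, |z|^2 = 7.1891
Escaped at iteration 6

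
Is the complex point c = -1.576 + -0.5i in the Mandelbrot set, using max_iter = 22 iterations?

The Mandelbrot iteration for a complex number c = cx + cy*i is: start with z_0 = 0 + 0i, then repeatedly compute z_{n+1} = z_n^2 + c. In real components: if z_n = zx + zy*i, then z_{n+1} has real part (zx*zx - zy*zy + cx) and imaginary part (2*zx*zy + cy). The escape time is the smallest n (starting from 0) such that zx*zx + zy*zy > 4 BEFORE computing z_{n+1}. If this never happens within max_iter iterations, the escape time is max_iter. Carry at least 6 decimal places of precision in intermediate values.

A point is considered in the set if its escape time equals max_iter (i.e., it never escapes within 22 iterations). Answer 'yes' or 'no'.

Answer: no

Derivation:
z_0 = 0 + 0i, c = -1.5760 + -0.5000i
Iter 1: z = -1.5760 + -0.5000i, |z|^2 = 2.7338
Iter 2: z = 0.6578 + 1.0760i, |z|^2 = 1.5904
Iter 3: z = -2.3011 + 0.9155i, |z|^2 = 6.1333
Escaped at iteration 3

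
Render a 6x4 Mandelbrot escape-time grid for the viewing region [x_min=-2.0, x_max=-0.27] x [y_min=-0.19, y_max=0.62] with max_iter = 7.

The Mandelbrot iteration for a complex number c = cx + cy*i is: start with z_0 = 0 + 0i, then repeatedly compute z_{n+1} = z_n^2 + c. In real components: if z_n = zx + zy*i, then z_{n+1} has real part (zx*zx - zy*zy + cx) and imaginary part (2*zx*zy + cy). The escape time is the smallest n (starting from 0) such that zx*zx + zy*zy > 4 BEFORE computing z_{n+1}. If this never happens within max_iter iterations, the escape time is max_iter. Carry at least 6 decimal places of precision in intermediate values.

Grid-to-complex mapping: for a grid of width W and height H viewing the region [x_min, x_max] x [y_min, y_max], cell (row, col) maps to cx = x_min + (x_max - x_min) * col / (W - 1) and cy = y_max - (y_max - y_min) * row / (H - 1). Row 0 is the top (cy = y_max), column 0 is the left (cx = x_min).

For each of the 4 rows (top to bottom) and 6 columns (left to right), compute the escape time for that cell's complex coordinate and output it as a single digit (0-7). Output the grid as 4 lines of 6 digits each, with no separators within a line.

Answer: 133477
146777
167777
147777

Derivation:
(row=0, col=0): c = -2.0000 + 0.6200i → escape time 1
(row=0, col=1): c = -1.6540 + 0.6200i → escape time 3
(row=0, col=2): c = -1.3080 + 0.6200i → escape time 3
(row=0, col=3): c = -0.9620 + 0.6200i → escape time 4
(row=0, col=4): c = -0.6160 + 0.6200i → escape time 7
(row=0, col=5): c = -0.2700 + 0.6200i → escape time 7
(row=1, col=0): c = -2.0000 + 0.3500i → escape time 1
(row=1, col=1): c = -1.6540 + 0.3500i → escape time 4
(row=1, col=2): c = -1.3080 + 0.3500i → escape time 6
(row=1, col=3): c = -0.9620 + 0.3500i → escape time 7
(row=1, col=4): c = -0.6160 + 0.3500i → escape time 7
(row=1, col=5): c = -0.2700 + 0.3500i → escape time 7
(row=2, col=0): c = -2.0000 + 0.0800i → escape time 1
(row=2, col=1): c = -1.6540 + 0.0800i → escape time 6
(row=2, col=2): c = -1.3080 + 0.0800i → escape time 7
(row=2, col=3): c = -0.9620 + 0.0800i → escape time 7
(row=2, col=4): c = -0.6160 + 0.0800i → escape time 7
(row=2, col=5): c = -0.2700 + 0.0800i → escape time 7
(row=3, col=0): c = -2.0000 + -0.1900i → escape time 1
(row=3, col=1): c = -1.6540 + -0.1900i → escape time 4
(row=3, col=2): c = -1.3080 + -0.1900i → escape time 7
(row=3, col=3): c = -0.9620 + -0.1900i → escape time 7
(row=3, col=4): c = -0.6160 + -0.1900i → escape time 7
(row=3, col=5): c = -0.2700 + -0.1900i → escape time 7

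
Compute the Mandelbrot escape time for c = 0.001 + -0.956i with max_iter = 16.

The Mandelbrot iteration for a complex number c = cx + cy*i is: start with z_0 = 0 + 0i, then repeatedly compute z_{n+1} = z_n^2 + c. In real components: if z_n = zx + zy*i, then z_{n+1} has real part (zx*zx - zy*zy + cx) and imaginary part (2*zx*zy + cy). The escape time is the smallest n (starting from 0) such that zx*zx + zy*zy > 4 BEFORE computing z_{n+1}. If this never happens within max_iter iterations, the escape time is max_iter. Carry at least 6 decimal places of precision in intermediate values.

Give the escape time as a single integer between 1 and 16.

z_0 = 0 + 0i, c = 0.0010 + -0.9560i
Iter 1: z = 0.0010 + -0.9560i, |z|^2 = 0.9139
Iter 2: z = -0.9129 + -0.9579i, |z|^2 = 1.7510
Iter 3: z = -0.0831 + 0.7930i, |z|^2 = 0.6358
Iter 4: z = -0.6210 + -1.0879i, |z|^2 = 1.5691
Iter 5: z = -0.7969 + 0.3951i, |z|^2 = 0.7911
Iter 6: z = 0.4799 + -1.5856i, |z|^2 = 2.7446
Iter 7: z = -2.2830 + -2.4779i, |z|^2 = 11.3518
Escaped at iteration 7

Answer: 7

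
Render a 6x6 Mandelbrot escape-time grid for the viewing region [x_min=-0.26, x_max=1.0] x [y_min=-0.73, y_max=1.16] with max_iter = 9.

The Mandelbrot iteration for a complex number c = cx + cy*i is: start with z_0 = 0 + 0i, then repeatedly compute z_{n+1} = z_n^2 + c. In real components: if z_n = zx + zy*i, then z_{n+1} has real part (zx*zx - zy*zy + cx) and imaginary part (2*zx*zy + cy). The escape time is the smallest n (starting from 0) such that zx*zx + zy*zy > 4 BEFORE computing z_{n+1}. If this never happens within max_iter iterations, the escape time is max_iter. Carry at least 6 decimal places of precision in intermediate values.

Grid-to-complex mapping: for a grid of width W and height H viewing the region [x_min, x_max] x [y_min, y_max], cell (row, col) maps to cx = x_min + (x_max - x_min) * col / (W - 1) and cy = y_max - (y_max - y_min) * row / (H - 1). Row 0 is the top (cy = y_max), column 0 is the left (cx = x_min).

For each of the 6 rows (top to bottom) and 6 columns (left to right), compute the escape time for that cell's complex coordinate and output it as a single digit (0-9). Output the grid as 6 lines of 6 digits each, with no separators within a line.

(row=0, col=0): c = -0.2600 + 1.1600i → escape time 4
(row=0, col=1): c = -0.0080 + 1.1600i → escape time 4
(row=0, col=2): c = 0.2440 + 1.1600i → escape time 2
(row=0, col=3): c = 0.4960 + 1.1600i → escape time 2
(row=0, col=4): c = 0.7480 + 1.1600i → escape time 2
(row=0, col=5): c = 1.0000 + 1.1600i → escape time 2
(row=1, col=0): c = -0.2600 + 0.7820i → escape time 9
(row=1, col=1): c = -0.0080 + 0.7820i → escape time 9
(row=1, col=2): c = 0.2440 + 0.7820i → escape time 5
(row=1, col=3): c = 0.4960 + 0.7820i → escape time 3
(row=1, col=4): c = 0.7480 + 0.7820i → escape time 2
(row=1, col=5): c = 1.0000 + 0.7820i → escape time 2
(row=2, col=0): c = -0.2600 + 0.4040i → escape time 9
(row=2, col=1): c = -0.0080 + 0.4040i → escape time 9
(row=2, col=2): c = 0.2440 + 0.4040i → escape time 9
(row=2, col=3): c = 0.4960 + 0.4040i → escape time 5
(row=2, col=4): c = 0.7480 + 0.4040i → escape time 3
(row=2, col=5): c = 1.0000 + 0.4040i → escape time 2
(row=3, col=0): c = -0.2600 + 0.0260i → escape time 9
(row=3, col=1): c = -0.0080 + 0.0260i → escape time 9
(row=3, col=2): c = 0.2440 + 0.0260i → escape time 9
(row=3, col=3): c = 0.4960 + 0.0260i → escape time 5
(row=3, col=4): c = 0.7480 + 0.0260i → escape time 3
(row=3, col=5): c = 1.0000 + 0.0260i → escape time 2
(row=4, col=0): c = -0.2600 + -0.3520i → escape time 9
(row=4, col=1): c = -0.0080 + -0.3520i → escape time 9
(row=4, col=2): c = 0.2440 + -0.3520i → escape time 9
(row=4, col=3): c = 0.4960 + -0.3520i → escape time 6
(row=4, col=4): c = 0.7480 + -0.3520i → escape time 3
(row=4, col=5): c = 1.0000 + -0.3520i → escape time 2
(row=5, col=0): c = -0.2600 + -0.7300i → escape time 9
(row=5, col=1): c = -0.0080 + -0.7300i → escape time 9
(row=5, col=2): c = 0.2440 + -0.7300i → escape time 6
(row=5, col=3): c = 0.4960 + -0.7300i → escape time 3
(row=5, col=4): c = 0.7480 + -0.7300i → escape time 3
(row=5, col=5): c = 1.0000 + -0.7300i → escape time 2

Answer: 442222
995322
999532
999532
999632
996332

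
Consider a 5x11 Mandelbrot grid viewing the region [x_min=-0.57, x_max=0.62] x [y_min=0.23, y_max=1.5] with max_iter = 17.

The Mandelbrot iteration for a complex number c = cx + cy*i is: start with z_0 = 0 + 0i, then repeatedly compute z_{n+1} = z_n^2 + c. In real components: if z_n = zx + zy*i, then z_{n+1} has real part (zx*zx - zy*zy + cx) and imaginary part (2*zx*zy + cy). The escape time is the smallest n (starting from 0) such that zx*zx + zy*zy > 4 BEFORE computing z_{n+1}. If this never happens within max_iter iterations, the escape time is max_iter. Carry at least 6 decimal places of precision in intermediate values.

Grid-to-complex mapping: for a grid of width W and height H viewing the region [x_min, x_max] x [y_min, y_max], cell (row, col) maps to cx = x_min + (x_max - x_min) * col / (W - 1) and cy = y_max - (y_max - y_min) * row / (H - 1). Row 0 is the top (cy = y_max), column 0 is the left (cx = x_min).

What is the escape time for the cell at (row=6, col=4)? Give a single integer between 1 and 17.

z_0 = 0 + 0i, c = 0.6200 + 0.7380i
Iter 1: z = 0.6200 + 0.7380i, |z|^2 = 0.9290
Iter 2: z = 0.4598 + 1.6531i, |z|^2 = 2.9442
Iter 3: z = -1.9014 + 2.2581i, |z|^2 = 8.7143
Escaped at iteration 3

Answer: 3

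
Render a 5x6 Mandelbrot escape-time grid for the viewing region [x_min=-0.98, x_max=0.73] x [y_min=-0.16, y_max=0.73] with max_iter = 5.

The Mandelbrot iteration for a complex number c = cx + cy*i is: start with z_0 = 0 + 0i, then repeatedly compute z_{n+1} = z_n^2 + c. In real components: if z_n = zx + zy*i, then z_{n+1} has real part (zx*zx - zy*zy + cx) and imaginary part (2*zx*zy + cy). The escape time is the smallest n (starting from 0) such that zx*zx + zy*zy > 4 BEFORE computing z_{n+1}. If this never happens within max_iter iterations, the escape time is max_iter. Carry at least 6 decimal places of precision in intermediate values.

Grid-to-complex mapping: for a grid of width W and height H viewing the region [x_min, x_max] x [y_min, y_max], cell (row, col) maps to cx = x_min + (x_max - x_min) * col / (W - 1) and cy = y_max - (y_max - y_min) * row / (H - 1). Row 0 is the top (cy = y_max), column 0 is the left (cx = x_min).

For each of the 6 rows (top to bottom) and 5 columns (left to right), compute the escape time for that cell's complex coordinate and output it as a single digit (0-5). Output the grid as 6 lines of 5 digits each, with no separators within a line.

(row=0, col=0): c = -0.9800 + 0.7300i → escape time 4
(row=0, col=1): c = -0.5525 + 0.7300i → escape time 5
(row=0, col=2): c = -0.1250 + 0.7300i → escape time 5
(row=0, col=3): c = 0.3025 + 0.7300i → escape time 5
(row=0, col=4): c = 0.7300 + 0.7300i → escape time 3
(row=1, col=0): c = -0.9800 + 0.5520i → escape time 5
(row=1, col=1): c = -0.5525 + 0.5520i → escape time 5
(row=1, col=2): c = -0.1250 + 0.5520i → escape time 5
(row=1, col=3): c = 0.3025 + 0.5520i → escape time 5
(row=1, col=4): c = 0.7300 + 0.5520i → escape time 3
(row=2, col=0): c = -0.9800 + 0.3740i → escape time 5
(row=2, col=1): c = -0.5525 + 0.3740i → escape time 5
(row=2, col=2): c = -0.1250 + 0.3740i → escape time 5
(row=2, col=3): c = 0.3025 + 0.3740i → escape time 5
(row=2, col=4): c = 0.7300 + 0.3740i → escape time 3
(row=3, col=0): c = -0.9800 + 0.1960i → escape time 5
(row=3, col=1): c = -0.5525 + 0.1960i → escape time 5
(row=3, col=2): c = -0.1250 + 0.1960i → escape time 5
(row=3, col=3): c = 0.3025 + 0.1960i → escape time 5
(row=3, col=4): c = 0.7300 + 0.1960i → escape time 3
(row=4, col=0): c = -0.9800 + 0.0180i → escape time 5
(row=4, col=1): c = -0.5525 + 0.0180i → escape time 5
(row=4, col=2): c = -0.1250 + 0.0180i → escape time 5
(row=4, col=3): c = 0.3025 + 0.0180i → escape time 5
(row=4, col=4): c = 0.7300 + 0.0180i → escape time 3
(row=5, col=0): c = -0.9800 + -0.1600i → escape time 5
(row=5, col=1): c = -0.5525 + -0.1600i → escape time 5
(row=5, col=2): c = -0.1250 + -0.1600i → escape time 5
(row=5, col=3): c = 0.3025 + -0.1600i → escape time 5
(row=5, col=4): c = 0.7300 + -0.1600i → escape time 3

Answer: 45553
55553
55553
55553
55553
55553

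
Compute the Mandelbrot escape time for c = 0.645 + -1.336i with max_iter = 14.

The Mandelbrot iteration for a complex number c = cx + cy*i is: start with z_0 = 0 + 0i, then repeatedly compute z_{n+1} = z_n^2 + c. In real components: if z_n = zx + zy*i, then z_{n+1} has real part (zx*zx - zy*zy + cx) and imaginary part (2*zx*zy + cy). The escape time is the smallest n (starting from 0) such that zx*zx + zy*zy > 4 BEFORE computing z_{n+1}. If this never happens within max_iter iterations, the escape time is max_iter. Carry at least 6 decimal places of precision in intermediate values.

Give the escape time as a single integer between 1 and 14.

Answer: 2

Derivation:
z_0 = 0 + 0i, c = 0.6450 + -1.3360i
Iter 1: z = 0.6450 + -1.3360i, |z|^2 = 2.2009
Iter 2: z = -0.7239 + -3.0594i, |z|^2 = 9.8842
Escaped at iteration 2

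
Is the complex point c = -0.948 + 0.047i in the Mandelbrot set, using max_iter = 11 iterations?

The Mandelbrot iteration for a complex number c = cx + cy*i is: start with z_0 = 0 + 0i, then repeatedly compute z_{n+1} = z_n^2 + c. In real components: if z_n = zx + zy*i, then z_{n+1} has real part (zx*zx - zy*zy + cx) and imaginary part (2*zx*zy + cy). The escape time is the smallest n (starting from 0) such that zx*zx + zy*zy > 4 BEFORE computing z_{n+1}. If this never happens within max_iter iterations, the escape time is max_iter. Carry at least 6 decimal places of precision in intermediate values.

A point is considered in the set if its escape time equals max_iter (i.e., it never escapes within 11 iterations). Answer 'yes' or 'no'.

z_0 = 0 + 0i, c = -0.9480 + 0.0470i
Iter 1: z = -0.9480 + 0.0470i, |z|^2 = 0.9009
Iter 2: z = -0.0515 + -0.0421i, |z|^2 = 0.0044
Iter 3: z = -0.9471 + 0.0513i, |z|^2 = 0.8997
Iter 4: z = -0.0536 + -0.0502i, |z|^2 = 0.0054
Iter 5: z = -0.9477 + 0.0524i, |z|^2 = 0.9008
Iter 6: z = -0.0527 + -0.0523i, |z|^2 = 0.0055
Iter 7: z = -0.9480 + 0.0525i, |z|^2 = 0.9014
Iter 8: z = -0.0521 + -0.0526i, |z|^2 = 0.0055
Iter 9: z = -0.9480 + 0.0525i, |z|^2 = 0.9015
Iter 10: z = -0.0520 + -0.0525i, |z|^2 = 0.0055
Did not escape in 11 iterations → in set

Answer: yes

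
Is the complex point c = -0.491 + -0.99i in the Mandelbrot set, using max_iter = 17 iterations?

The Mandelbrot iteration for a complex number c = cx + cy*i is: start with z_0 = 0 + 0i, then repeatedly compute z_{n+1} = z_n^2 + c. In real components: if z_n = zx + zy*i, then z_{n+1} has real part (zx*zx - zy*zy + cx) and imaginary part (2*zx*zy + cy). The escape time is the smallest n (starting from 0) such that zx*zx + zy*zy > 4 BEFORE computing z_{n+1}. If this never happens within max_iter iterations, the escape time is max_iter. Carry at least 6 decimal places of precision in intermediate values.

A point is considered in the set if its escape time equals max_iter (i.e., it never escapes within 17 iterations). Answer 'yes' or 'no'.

z_0 = 0 + 0i, c = -0.4910 + -0.9900i
Iter 1: z = -0.4910 + -0.9900i, |z|^2 = 1.2212
Iter 2: z = -1.2300 + -0.0178i, |z|^2 = 1.5133
Iter 3: z = 1.0216 + -0.9462i, |z|^2 = 1.9389
Iter 4: z = -0.3425 + -2.9233i, |z|^2 = 8.6627
Escaped at iteration 4

Answer: no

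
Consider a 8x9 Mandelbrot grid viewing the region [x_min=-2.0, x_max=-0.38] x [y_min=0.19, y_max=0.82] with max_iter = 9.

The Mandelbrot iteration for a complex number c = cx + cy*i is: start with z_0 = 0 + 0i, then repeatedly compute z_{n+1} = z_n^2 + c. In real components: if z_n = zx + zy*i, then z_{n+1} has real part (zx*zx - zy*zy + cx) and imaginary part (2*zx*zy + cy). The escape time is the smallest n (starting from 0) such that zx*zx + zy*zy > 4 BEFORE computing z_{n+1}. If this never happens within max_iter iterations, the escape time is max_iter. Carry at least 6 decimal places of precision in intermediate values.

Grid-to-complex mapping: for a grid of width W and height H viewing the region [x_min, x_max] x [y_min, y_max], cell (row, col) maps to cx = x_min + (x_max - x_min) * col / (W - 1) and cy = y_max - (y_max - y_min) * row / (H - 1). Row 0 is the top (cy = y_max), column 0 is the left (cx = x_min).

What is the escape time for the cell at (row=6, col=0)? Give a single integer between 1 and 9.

Answer: 1

Derivation:
z_0 = 0 + 0i, c = -2.0000 + 0.3475i
Iter 1: z = -2.0000 + 0.3475i, |z|^2 = 4.1208
Escaped at iteration 1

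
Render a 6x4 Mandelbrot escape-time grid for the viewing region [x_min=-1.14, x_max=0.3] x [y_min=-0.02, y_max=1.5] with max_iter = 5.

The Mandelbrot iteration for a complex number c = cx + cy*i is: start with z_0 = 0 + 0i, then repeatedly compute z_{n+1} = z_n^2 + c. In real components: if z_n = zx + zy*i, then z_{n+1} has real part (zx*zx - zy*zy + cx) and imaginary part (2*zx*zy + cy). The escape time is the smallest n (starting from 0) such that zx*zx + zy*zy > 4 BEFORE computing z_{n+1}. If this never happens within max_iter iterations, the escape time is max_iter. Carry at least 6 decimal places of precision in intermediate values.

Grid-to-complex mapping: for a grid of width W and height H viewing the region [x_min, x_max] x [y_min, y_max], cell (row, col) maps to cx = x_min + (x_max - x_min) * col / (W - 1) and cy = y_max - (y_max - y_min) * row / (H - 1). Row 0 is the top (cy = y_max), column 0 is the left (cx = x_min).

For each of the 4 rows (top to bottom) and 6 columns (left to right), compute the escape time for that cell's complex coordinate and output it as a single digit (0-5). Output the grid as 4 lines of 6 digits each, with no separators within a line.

Answer: 222222
334553
555555
555555

Derivation:
(row=0, col=0): c = -1.1400 + 1.5000i → escape time 2
(row=0, col=1): c = -0.8520 + 1.5000i → escape time 2
(row=0, col=2): c = -0.5640 + 1.5000i → escape time 2
(row=0, col=3): c = -0.2760 + 1.5000i → escape time 2
(row=0, col=4): c = 0.0120 + 1.5000i → escape time 2
(row=0, col=5): c = 0.3000 + 1.5000i → escape time 2
(row=1, col=0): c = -1.1400 + 0.9933i → escape time 3
(row=1, col=1): c = -0.8520 + 0.9933i → escape time 3
(row=1, col=2): c = -0.5640 + 0.9933i → escape time 4
(row=1, col=3): c = -0.2760 + 0.9933i → escape time 5
(row=1, col=4): c = 0.0120 + 0.9933i → escape time 5
(row=1, col=5): c = 0.3000 + 0.9933i → escape time 3
(row=2, col=0): c = -1.1400 + 0.4867i → escape time 5
(row=2, col=1): c = -0.8520 + 0.4867i → escape time 5
(row=2, col=2): c = -0.5640 + 0.4867i → escape time 5
(row=2, col=3): c = -0.2760 + 0.4867i → escape time 5
(row=2, col=4): c = 0.0120 + 0.4867i → escape time 5
(row=2, col=5): c = 0.3000 + 0.4867i → escape time 5
(row=3, col=0): c = -1.1400 + -0.0200i → escape time 5
(row=3, col=1): c = -0.8520 + -0.0200i → escape time 5
(row=3, col=2): c = -0.5640 + -0.0200i → escape time 5
(row=3, col=3): c = -0.2760 + -0.0200i → escape time 5
(row=3, col=4): c = 0.0120 + -0.0200i → escape time 5
(row=3, col=5): c = 0.3000 + -0.0200i → escape time 5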